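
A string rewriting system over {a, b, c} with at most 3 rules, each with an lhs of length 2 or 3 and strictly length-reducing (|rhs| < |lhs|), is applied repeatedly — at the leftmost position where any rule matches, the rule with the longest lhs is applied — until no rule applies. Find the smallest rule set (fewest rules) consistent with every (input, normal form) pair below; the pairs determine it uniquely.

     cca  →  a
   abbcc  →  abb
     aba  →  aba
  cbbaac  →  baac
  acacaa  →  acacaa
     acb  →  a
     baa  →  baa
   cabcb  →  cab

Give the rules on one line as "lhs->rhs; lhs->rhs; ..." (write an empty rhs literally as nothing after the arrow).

  | cca => a
  | abbcc => abb
  | aba
  | cbbaac => baac

cb->; cc->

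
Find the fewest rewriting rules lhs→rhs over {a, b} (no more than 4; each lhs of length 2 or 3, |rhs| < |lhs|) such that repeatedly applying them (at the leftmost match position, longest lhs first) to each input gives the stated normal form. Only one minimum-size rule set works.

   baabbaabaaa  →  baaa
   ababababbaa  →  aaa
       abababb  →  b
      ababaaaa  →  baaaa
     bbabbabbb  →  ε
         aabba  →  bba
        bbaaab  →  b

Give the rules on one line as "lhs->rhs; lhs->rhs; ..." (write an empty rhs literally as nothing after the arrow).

  | baabbaabaaa => bbbaabaaa => aabaaa => baaa
  | ababababbaa => aabababbaa => bababbaa => abbaa => abaa => aaa
  | abababb => aababb => babb => b
  | ababaaaa => aabaaaa => baaaa

aab->b; ab->a; bab->; bbb->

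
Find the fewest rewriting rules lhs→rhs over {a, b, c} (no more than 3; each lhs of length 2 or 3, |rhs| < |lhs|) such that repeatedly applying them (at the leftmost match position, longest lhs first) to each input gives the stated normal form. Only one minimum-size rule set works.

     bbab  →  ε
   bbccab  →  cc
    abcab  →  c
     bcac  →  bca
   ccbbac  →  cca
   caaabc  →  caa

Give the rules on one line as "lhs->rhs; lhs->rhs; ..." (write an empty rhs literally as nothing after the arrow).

ab->; ac->a; bb->

  | bbab => ab => ε
  | bbccab => ccab => cc
  | abcab => cab => c
  | bcac => bca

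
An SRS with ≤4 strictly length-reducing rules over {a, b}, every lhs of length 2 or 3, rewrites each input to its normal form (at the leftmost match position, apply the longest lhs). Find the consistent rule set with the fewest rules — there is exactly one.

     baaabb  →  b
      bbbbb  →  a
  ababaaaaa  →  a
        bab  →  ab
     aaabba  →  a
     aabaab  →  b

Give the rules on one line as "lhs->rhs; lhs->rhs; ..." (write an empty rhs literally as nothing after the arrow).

  | baaabb => aaabb => abb => b
  | bbbbb => abbb => bb => a
  | ababaaaaa => aabaaaaa => baaaaa => aaaaa => aaa => a
  | bab => ab

aa->; abb->b; ba->a; bb->a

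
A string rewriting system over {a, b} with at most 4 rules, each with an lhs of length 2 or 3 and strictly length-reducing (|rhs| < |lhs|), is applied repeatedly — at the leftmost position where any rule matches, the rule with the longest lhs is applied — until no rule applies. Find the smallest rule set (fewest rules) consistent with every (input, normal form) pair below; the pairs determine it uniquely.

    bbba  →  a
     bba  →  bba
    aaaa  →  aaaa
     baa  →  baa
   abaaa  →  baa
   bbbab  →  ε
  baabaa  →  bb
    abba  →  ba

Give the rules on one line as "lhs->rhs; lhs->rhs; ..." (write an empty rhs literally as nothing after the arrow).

  | bbba => a
  | bba
  | aaaa
  | baa

ab->; aba->b; bbb->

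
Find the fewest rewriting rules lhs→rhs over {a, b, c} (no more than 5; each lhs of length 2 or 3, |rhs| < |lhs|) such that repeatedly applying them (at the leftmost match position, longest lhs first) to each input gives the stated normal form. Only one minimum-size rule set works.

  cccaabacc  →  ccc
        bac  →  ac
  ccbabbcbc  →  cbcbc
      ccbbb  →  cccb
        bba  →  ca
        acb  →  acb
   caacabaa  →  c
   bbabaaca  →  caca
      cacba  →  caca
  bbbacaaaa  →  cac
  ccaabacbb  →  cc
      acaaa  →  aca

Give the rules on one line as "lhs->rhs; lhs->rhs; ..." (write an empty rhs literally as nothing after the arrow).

  | cccaabacc => cbabacc => cabacc => caacc => ccc
  | bac => ac
  | ccbabbcbc => ccabbcbc => bbbcbc => cbcbc
  | ccbbb => cccb

aa->; ba->a; bb->c; cca->b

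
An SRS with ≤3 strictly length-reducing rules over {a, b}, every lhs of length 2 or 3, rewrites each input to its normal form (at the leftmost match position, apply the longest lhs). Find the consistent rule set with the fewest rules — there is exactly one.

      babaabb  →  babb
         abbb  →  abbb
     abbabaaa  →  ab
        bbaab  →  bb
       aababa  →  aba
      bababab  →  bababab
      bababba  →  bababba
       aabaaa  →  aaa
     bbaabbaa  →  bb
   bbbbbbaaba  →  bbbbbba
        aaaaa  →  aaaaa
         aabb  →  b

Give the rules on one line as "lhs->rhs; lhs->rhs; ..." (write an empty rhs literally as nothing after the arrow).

aab->; baa->

  | babaabb => babb
  | abbb
  | abbabaaa => abbaa => ab
  | bbaab => bb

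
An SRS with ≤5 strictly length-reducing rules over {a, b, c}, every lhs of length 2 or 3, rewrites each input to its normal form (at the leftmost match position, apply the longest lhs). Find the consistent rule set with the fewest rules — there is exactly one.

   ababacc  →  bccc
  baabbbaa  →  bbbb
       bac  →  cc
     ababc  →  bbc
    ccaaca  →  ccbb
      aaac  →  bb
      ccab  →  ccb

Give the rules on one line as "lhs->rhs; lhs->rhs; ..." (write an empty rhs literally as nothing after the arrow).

aac->bb; ab->b; ba->b; bac->cc

  | ababacc => babacc => bbacc => bccc
  | baabbbaa => babbbaa => bbbbaa => bbbba => bbbb
  | bac => cc
  | ababc => babc => bbc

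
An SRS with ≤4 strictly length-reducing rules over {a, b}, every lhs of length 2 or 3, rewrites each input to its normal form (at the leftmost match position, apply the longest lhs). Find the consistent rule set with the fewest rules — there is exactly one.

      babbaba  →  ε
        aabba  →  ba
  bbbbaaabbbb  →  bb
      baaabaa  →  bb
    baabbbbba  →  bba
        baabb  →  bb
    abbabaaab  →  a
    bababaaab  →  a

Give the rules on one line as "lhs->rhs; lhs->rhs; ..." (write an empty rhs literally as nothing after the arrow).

aa->; aab->a; ab->b; bbb->a

  | babbaba => bbbaba => aaba => aa => ε
  | aabba => aba => ba
  | bbbbaaabbbb => abaaabbbb => baaabbbb => babbbb => bbbbb => abb => bb
  | baaabaa => babaa => bbaa => bb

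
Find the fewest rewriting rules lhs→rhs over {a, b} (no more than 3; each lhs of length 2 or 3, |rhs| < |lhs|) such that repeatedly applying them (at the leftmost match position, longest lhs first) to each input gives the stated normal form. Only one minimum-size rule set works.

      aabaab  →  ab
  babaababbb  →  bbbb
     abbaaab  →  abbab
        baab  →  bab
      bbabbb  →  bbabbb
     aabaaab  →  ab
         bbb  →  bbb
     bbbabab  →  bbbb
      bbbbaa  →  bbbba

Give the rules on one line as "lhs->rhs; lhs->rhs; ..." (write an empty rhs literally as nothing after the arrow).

aa->a; aba->

  | aabaab => abaab => ab
  | babaababbb => bababbb => bbbb
  | abbaaab => abbaab => abbab
  | baab => bab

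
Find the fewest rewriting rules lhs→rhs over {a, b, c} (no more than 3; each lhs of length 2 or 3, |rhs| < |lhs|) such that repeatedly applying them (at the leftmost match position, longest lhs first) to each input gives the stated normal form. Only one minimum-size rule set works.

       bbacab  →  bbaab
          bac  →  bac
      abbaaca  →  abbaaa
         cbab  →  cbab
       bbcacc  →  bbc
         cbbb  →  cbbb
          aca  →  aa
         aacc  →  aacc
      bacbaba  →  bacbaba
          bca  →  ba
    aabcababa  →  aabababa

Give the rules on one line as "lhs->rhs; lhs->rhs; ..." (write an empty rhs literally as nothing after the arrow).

ca->a; cac->

  | bbacab => bbaab
  | bac
  | abbaaca => abbaaa
  | cbab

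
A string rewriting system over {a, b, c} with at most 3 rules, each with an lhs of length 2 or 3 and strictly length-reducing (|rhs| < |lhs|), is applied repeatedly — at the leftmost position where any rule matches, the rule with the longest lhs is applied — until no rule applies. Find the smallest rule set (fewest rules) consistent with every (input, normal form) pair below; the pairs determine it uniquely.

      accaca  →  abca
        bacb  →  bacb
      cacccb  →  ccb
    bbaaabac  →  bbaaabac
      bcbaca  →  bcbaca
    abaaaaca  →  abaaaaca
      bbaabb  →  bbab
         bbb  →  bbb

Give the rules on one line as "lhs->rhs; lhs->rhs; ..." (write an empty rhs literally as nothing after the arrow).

abb->b; cac->; cca->b

  | accaca => abca
  | bacb
  | cacccb => ccb
  | bbaaabac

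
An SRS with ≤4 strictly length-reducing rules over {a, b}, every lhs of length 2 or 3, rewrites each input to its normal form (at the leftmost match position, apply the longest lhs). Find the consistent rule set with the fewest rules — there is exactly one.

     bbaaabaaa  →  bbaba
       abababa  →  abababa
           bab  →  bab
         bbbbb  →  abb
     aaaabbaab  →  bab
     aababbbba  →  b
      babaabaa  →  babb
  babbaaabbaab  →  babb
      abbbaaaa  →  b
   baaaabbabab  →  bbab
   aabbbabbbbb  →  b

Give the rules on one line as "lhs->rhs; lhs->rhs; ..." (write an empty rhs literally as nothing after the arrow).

  | bbaaabaaa => bbabaaa => bbaba
  | abababa
  | bab
  | bbbbb => abb

aa->b; baa->b; bbb->a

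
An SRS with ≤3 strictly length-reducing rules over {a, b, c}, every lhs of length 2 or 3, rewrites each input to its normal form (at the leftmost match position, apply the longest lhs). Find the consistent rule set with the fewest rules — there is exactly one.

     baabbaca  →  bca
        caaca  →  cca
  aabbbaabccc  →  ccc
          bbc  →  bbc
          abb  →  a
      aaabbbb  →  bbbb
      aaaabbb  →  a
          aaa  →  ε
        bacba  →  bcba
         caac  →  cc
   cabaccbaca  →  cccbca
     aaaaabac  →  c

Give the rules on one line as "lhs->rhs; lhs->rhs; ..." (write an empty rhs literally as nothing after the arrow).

  | baabbaca => baabaca => baaaca => bca
  | caaca => caca => cca
  | aabbbaabccc => aabbaabccc => aabaabccc => aaaabccc => abccc => accc => ccc
  | bbc

aaa->; ab->a; ac->c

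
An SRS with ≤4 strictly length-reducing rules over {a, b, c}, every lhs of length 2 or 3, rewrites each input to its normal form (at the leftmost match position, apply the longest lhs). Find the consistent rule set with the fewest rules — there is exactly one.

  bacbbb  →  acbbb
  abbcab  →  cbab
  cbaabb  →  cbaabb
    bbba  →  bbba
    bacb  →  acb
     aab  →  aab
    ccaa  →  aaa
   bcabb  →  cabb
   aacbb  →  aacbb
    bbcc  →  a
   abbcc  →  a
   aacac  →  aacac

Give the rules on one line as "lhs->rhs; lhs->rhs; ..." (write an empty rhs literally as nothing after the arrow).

abc->cb; bac->ac; bc->c; cc->a

  | bacbbb => acbbb
  | abbcab => abcab => cbab
  | cbaabb
  | bbba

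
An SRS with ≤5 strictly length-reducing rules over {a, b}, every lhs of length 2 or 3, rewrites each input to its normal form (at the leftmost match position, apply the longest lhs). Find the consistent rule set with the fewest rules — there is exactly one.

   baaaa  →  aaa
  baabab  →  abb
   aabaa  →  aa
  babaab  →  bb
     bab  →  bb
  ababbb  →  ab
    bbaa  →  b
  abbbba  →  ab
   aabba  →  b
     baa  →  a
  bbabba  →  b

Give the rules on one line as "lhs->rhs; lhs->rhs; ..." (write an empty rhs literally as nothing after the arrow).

  | baaaa => aaa
  | baabab => abab => abb
  | aabaa => aa
  | babaab => bbaab => bab => bb

aab->; ba->b; baa->a; bbb->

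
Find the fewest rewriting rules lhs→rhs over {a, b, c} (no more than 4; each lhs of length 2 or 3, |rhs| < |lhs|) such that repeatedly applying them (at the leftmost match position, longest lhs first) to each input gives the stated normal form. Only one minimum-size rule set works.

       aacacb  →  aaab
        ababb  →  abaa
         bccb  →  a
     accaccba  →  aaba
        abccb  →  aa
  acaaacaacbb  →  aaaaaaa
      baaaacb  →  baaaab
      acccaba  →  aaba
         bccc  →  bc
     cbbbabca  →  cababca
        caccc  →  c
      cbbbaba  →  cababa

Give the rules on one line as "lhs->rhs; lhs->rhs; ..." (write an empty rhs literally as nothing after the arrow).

  | aacacb => aaacb => aaab
  | ababb => abaa
  | bccb => bb => a
  | accaccba => acaccba => aaccba => aacba => aaba

ac->a; bb->a; cac->c; cc->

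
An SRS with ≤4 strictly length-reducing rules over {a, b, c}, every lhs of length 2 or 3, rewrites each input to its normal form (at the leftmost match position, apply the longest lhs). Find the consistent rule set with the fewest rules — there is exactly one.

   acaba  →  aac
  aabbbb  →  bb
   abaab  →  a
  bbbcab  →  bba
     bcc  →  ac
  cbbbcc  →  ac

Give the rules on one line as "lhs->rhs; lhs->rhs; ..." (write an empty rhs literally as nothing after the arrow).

ab->; aba->bc; bc->a; cb->a

  | acaba => acbc => aac
  | aabbbb => abbb => bb
  | abaab => bcab => aab => a
  | bbbcab => bbaab => bba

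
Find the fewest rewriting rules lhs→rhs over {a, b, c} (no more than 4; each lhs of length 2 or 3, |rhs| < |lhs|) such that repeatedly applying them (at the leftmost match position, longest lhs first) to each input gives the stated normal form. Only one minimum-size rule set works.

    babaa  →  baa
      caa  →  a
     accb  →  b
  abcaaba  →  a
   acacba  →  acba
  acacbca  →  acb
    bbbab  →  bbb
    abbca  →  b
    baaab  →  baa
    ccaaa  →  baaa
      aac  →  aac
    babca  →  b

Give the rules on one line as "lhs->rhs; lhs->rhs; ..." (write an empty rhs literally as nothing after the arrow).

ab->; ca->; cc->b

  | babaa => baa
  | caa => a
  | accb => abb => b
  | abcaaba => caaba => aba => a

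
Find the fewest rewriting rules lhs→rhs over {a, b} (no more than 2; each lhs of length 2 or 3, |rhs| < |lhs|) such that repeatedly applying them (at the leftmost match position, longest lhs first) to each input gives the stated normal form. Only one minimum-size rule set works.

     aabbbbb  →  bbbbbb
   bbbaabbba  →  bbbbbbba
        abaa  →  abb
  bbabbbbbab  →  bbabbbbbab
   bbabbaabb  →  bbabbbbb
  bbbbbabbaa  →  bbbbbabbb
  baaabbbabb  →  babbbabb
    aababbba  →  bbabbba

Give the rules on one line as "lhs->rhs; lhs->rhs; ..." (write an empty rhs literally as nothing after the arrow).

aa->b; aaa->a

  | aabbbbb => bbbbbb
  | bbbaabbba => bbbbbbba
  | abaa => abb
  | bbabbbbbab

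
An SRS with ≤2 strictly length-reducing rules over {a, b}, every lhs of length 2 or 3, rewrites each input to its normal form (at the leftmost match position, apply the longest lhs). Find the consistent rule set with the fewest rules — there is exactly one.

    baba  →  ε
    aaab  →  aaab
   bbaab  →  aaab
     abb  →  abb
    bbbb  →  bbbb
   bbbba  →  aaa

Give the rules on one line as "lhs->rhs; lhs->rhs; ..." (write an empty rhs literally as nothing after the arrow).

  | baba => ba => ε
  | aaab
  | bbaab => aaab
  | abb

ba->; bba->aa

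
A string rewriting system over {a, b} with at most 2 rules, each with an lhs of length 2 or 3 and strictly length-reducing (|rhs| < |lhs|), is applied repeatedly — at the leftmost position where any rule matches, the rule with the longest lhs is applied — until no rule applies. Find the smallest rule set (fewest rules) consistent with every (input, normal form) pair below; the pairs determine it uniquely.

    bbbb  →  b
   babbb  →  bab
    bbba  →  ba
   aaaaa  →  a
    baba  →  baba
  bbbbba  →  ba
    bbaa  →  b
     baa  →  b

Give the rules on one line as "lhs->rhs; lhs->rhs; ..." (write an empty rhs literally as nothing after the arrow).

  | bbbb => bbb => bb => b
  | babbb => babb => bab
  | bbba => bba => ba
  | aaaaa => aaa => a

aa->; bb->b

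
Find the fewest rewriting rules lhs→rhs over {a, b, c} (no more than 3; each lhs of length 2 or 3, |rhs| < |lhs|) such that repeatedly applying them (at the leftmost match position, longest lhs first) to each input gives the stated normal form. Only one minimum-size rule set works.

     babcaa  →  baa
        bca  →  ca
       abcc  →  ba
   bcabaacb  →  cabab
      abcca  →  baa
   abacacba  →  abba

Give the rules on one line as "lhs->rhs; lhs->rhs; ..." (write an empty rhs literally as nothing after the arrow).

ac->; acc->ba; bc->c

  | babcaa => bacaa => baa
  | bca => ca
  | abcc => acc => ba
  | bcabaacb => cabaacb => cabab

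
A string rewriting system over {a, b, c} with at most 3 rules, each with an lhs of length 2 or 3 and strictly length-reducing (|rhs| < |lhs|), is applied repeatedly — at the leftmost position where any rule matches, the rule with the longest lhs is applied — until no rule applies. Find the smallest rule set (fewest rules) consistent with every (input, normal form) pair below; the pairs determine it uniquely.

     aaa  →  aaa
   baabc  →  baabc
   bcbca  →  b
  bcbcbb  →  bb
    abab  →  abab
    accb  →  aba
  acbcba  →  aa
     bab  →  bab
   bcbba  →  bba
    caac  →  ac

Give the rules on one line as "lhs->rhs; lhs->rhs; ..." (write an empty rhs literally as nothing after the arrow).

ca->; cb->; ccb->ba

  | aaa
  | baabc
  | bcbca => bca => b
  | bcbcbb => bcbb => bb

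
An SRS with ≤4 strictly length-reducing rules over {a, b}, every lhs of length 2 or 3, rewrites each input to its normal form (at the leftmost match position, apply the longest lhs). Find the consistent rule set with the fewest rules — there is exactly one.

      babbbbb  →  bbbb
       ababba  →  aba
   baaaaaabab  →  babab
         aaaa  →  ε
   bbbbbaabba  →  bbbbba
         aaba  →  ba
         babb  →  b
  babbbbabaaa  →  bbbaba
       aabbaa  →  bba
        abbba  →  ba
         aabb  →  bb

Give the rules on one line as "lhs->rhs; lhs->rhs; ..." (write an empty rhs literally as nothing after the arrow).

aa->; abb->; baa->ba

  | babbbbb => bbbb
  | ababba => aba
  | baaaaaabab => baaaaabab => baaaabab => baaabab => baabab => babab
  | aaaa => aa => ε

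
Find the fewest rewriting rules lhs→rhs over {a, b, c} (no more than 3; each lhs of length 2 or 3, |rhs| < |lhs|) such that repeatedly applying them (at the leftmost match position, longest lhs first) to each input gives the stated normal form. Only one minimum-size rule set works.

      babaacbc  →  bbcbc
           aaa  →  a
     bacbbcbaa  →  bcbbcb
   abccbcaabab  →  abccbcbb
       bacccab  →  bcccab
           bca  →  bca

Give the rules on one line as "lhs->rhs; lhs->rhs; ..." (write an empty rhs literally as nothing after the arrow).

  | babaacbc => bbaacbc => bbacbc => bbcbc
  | aaa => a
  | bacbbcbaa => bcbbcbaa => bcbbcba => bcbbcb
  | abccbcaabab => abccbcbab => abccbcbb

aa->; ba->b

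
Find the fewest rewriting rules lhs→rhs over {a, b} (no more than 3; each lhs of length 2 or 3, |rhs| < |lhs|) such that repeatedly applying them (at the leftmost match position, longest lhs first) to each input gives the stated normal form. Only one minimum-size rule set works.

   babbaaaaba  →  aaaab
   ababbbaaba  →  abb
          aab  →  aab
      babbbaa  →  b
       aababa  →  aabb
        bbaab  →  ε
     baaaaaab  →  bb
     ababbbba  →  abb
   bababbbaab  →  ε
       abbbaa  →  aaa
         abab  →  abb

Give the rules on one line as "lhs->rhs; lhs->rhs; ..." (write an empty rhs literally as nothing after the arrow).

  | babbaaaaba => bbbaaaaba => aaaaba => aaaab
  | ababbbaaba => abbbbaaba => abaaba => ababa => abba => abb
  | aab
  | babbbaa => bbbbaa => baa => ba => b

ba->b; bbb->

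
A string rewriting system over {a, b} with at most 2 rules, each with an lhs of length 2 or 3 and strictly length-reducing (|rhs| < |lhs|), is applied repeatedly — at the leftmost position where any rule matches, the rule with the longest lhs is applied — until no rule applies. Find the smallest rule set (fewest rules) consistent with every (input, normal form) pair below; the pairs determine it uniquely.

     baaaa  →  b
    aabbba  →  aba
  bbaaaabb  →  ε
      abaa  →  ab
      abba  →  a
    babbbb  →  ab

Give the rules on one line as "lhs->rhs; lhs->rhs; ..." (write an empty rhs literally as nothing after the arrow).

aa->; bb->a

  | baaaa => baa => b
  | aabbba => bbba => aba
  | bbaaaabb => aaaaabb => aaabb => abb => aa => ε
  | abaa => ab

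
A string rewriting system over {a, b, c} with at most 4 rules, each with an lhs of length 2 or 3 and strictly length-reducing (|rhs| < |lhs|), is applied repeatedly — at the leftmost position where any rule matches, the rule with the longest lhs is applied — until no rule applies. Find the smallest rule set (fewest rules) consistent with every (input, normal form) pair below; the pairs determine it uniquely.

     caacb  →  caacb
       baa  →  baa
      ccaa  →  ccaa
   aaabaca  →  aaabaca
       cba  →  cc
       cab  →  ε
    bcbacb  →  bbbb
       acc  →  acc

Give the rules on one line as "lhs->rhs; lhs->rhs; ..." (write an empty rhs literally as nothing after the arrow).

  | caacb
  | baa
  | ccaa
  | aaabaca

cab->; cba->cc; ccc->bb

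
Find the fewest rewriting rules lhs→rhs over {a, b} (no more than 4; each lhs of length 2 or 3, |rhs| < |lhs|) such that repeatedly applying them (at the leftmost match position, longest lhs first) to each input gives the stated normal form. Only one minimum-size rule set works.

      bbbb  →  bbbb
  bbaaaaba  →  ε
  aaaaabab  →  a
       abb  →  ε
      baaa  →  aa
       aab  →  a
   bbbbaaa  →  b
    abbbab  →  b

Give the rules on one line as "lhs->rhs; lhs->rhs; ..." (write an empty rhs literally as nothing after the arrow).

  | bbbb
  | bbaaaaba => baaaba => aaba => ab => ε
  | aaaaabab => aaaabb => aaaba => aab => a
  | abb => ba => ε

ab->; aba->b; abb->ba; ba->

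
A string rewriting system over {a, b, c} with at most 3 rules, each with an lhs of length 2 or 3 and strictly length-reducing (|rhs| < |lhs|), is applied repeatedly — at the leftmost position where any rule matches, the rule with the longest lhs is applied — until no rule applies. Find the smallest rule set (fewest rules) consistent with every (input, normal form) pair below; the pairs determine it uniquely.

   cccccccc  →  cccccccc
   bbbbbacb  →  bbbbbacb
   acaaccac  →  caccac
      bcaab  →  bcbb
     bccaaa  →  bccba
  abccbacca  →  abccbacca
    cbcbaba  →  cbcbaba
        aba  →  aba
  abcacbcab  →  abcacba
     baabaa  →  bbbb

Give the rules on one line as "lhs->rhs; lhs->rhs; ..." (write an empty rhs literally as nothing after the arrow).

aa->b; aca->c; cab->a

  | cccccccc
  | bbbbbacb
  | acaaccac => caccac
  | bcaab => bcbb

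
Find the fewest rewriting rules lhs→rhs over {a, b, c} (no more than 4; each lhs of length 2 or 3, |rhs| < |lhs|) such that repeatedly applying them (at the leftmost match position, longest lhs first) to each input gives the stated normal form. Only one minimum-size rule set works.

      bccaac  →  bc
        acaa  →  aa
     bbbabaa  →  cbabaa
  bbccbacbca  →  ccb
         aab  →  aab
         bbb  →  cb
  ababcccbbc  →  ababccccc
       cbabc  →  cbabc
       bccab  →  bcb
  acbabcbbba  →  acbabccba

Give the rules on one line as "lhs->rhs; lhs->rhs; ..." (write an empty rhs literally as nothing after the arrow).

bac->a; bb->c; ca->

  | bccaac => bcac => bc
  | acaa => aa
  | bbbabaa => cbabaa
  | bbccbacbca => cccbacbca => cccabca => ccbca => ccb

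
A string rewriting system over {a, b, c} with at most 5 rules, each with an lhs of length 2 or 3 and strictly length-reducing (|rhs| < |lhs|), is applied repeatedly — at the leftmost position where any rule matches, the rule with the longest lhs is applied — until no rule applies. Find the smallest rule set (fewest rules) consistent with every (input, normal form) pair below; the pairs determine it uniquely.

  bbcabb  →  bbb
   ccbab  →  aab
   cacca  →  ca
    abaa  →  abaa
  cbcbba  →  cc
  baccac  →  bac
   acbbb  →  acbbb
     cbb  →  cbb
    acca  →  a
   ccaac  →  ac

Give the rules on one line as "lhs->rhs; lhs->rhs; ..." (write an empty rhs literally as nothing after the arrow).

  | bbcabb => bbb
  | ccbab => aab
  | cacca => ca
  | abaa

bba->ac; bca->; cca->; ccb->a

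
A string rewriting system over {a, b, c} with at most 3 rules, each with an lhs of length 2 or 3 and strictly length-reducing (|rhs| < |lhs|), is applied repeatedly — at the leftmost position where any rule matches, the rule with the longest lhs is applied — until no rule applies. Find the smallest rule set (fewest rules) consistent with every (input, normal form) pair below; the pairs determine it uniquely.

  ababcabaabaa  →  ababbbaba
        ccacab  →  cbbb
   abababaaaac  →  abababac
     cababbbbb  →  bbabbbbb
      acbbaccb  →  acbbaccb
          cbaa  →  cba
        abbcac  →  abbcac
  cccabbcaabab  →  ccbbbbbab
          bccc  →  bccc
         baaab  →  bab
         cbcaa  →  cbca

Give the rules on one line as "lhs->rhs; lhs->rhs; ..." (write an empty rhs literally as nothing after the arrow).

aa->a; cab->bb

  | ababcabaabaa => ababbbaabaa => ababbbabaa => ababbbaba
  | ccacab => ccabb => cbbb
  | abababaaaac => abababaaac => abababaac => abababac
  | cababbbbb => bbabbbbb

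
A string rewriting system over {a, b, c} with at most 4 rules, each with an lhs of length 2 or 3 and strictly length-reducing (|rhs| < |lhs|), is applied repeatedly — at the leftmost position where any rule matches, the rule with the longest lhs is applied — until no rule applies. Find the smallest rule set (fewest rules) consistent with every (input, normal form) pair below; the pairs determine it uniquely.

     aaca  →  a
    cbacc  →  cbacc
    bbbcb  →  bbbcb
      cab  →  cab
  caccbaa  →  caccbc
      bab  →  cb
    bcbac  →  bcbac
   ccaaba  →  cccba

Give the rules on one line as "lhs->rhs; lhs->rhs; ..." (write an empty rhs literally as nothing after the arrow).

  | aaca => a
  | cbacc
  | bbbcb
  | cab

aa->c; aac->; bab->cb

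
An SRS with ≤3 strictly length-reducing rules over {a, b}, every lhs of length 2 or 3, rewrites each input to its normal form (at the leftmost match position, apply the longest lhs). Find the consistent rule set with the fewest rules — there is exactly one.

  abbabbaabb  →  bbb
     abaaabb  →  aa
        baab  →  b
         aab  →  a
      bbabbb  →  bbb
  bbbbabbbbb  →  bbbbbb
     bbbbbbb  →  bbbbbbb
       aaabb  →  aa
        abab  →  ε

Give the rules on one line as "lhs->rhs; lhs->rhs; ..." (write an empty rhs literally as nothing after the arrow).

ab->; abb->ba; baa->

  | abbabbaabb => baabbaabb => bbaabb => bbb
  | abaaabb => aaabb => aaba => aa
  | baab => b
  | aab => a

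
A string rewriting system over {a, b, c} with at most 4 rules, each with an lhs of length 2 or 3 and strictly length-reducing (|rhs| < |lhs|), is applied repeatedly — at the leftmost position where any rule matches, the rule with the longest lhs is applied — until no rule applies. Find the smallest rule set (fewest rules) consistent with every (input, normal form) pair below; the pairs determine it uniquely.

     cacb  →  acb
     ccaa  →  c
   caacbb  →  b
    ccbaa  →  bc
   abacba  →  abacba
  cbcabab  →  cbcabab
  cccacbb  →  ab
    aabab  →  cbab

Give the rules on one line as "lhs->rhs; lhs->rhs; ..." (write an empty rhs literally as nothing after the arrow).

aa->c; cac->ac; cbb->b; cc->

  | cacb => acb
  | ccaa => aa => c
  | caacbb => cccbb => cbb => b
  | ccbaa => baa => bc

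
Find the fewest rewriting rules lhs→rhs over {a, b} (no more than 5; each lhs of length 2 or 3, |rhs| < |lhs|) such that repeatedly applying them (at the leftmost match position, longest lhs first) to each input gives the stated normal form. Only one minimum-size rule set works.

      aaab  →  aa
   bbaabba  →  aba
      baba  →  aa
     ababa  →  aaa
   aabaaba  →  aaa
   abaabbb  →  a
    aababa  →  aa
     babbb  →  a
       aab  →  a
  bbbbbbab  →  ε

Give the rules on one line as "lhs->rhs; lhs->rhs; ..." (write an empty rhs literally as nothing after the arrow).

aab->a; bab->a; bb->; bba->b

  | aaab => aa
  | bbaabba => babba => aba
  | baba => aa
  | ababa => aaa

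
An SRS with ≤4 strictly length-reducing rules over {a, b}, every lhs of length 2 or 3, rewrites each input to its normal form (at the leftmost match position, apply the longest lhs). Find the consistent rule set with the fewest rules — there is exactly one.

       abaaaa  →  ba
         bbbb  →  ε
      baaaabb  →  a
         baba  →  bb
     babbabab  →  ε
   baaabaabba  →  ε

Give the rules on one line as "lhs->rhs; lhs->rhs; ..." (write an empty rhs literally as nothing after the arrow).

  | abaaaa => baaa => ba
  | bbbb => ab => ε
  | baaaabb => baabb => bbb => a
  | baba => bb

aa->; ab->; aba->b; bbb->a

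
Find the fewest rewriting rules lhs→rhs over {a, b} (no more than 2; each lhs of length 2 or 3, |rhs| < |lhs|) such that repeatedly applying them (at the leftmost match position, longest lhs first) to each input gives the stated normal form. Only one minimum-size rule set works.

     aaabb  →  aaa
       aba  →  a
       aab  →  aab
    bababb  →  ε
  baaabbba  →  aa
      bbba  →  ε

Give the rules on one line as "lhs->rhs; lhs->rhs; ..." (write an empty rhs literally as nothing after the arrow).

  | aaabb => aaa
  | aba => a
  | aab
  | bababb => babb => bb => ε

ba->; bb->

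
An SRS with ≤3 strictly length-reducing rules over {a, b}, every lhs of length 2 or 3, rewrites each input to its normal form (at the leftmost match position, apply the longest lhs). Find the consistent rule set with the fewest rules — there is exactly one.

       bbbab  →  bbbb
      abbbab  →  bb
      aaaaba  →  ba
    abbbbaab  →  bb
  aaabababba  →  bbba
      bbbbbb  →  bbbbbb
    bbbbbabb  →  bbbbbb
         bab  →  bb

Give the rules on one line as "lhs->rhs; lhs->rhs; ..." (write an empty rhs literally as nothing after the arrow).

  | bbbab => bbbb
  | abbbab => abbab => abab => bab => bb
  | aaaaba => aaaba => aaba => aba => ba
  | abbbbaab => abbbaab => abbaab => abaab => baab => bab => bb

ab->b; abb->ab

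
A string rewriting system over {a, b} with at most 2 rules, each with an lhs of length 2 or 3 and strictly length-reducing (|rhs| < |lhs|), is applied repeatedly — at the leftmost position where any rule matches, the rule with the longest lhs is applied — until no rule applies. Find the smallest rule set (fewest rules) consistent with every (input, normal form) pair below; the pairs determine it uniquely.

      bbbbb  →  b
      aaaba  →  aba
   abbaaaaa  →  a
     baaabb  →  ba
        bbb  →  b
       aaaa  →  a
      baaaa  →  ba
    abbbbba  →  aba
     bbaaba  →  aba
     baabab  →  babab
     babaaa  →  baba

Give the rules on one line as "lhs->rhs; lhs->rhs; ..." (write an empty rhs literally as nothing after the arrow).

  | bbbbb => bbb => b
  | aaaba => aaba => aba
  | abbaaaaa => aaaaaa => aaaaa => aaaa => aaa => aa => a
  | baaabb => baabb => babb => ba

aa->a; bb->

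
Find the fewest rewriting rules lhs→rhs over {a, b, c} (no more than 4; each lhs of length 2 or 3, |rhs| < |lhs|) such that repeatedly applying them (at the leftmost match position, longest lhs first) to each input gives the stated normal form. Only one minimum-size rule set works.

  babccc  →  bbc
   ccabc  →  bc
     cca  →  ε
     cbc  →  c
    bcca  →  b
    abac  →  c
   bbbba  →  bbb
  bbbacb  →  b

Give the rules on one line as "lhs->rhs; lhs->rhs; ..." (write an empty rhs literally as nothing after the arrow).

  | babccc => bccc => bbc
  | ccabc => babc => bc
  | cca => ba => ε
  | cbc => ac => c

ac->c; ba->; cb->a; cc->b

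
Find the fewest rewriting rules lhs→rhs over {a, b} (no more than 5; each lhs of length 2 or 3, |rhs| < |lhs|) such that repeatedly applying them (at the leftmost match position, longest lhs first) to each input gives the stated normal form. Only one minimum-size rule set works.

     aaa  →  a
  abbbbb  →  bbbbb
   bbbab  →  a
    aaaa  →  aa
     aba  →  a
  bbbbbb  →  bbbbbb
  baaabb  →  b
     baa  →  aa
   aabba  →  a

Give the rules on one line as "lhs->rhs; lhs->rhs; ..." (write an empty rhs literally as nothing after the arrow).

  | aaa => ba => a
  | abbbbb => bbbbb
  | bbbab => bba => ba => a
  | aaaa => baa => aa

aaa->ba; ab->b; ba->a; bab->a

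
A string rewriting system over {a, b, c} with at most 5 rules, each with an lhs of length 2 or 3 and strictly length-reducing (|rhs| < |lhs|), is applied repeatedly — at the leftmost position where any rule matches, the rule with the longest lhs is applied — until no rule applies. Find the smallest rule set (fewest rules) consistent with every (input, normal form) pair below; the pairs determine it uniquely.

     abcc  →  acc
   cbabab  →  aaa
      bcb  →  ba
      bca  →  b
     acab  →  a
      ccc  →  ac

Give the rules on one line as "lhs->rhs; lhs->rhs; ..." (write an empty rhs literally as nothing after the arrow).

  | abcc => acc
  | cbabab => aabab => aaab => aaa
  | bcb => ba
  | bca => b

ab->a; ca->; cb->a; ccc->ac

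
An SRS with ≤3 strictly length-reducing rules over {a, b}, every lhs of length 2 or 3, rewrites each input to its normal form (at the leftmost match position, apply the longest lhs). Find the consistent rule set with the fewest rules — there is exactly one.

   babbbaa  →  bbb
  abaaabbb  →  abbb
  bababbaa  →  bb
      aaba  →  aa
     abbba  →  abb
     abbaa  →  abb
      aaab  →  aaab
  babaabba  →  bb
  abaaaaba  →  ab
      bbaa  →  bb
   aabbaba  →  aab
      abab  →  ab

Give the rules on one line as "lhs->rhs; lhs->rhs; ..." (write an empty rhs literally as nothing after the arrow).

ba->; baa->b

  | babbbaa => bbbaa => bbb
  | abaaabbb => ababbb => abbb
  | bababbaa => babbaa => bbaa => bb
  | aaba => aa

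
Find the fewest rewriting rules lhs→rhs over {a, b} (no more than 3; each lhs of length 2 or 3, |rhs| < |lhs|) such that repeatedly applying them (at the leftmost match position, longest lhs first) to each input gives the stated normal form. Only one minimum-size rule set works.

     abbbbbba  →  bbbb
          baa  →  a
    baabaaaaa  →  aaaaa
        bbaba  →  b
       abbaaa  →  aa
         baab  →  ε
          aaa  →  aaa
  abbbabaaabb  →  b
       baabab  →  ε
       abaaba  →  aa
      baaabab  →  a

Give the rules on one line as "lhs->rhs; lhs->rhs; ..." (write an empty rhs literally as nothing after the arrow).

ab->; ba->

  | abbbbbba => bbbbba => bbbb
  | baa => a
  | baabaaaaa => abaaaaa => aaaaa
  | bbaba => bba => b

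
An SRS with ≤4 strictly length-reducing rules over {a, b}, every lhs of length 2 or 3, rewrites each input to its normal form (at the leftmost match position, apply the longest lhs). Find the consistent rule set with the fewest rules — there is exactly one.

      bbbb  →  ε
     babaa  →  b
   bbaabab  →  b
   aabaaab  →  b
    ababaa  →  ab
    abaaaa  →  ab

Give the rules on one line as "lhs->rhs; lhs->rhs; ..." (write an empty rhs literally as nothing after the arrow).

  | bbbb => bb => ε
  | babaa => baa => b
  | bbaabab => aabab => bab => b
  | aabaaab => baaab => bab => b

aa->; bab->b; bb->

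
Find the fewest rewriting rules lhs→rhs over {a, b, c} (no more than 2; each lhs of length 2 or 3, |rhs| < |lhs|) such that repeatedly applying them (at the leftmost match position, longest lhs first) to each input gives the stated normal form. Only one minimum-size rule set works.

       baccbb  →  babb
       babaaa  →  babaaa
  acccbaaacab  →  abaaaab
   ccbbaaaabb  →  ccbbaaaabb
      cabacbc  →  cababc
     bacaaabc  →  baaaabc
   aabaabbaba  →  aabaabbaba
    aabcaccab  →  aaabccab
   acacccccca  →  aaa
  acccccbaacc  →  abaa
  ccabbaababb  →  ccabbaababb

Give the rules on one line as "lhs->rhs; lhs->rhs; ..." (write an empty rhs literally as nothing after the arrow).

ac->a; bca->ab

  | baccbb => bacbb => babb
  | babaaa
  | acccbaaacab => accbaaacab => acbaaacab => abaaacab => abaaaab
  | ccbbaaaabb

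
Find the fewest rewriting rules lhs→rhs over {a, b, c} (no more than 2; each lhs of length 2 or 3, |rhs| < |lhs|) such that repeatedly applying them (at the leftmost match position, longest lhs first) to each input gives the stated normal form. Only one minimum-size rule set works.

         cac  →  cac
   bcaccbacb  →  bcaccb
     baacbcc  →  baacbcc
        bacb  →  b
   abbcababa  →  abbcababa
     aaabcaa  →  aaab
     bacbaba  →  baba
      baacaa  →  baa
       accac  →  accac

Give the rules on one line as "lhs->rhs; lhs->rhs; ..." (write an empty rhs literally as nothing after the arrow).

  | cac
  | bcaccbacb => bcaccb
  | baacbcc
  | bacb => b

bac->; caa->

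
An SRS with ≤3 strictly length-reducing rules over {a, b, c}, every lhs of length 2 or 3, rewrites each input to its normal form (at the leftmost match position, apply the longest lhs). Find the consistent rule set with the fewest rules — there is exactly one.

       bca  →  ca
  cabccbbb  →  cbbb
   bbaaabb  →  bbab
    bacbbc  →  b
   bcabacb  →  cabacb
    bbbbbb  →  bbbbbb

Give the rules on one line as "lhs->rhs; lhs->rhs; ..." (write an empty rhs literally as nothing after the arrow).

  | bca => ca
  | cabccbbb => caccbbb => cbbb
  | bbaaabb => bbab
  | bacbbc => bacbc => bacc => b

aab->; acc->; bc->c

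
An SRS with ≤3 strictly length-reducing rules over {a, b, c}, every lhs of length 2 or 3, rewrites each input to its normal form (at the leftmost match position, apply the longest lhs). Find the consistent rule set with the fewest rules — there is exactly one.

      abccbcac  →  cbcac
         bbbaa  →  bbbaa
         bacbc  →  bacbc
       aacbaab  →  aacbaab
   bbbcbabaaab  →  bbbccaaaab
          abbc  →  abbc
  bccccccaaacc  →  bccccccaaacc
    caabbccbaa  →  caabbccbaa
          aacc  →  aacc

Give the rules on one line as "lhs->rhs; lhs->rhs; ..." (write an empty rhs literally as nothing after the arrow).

  | abccbcac => cbcac
  | bbbaa
  | bacbc
  | aacbaab

abc->; bab->ca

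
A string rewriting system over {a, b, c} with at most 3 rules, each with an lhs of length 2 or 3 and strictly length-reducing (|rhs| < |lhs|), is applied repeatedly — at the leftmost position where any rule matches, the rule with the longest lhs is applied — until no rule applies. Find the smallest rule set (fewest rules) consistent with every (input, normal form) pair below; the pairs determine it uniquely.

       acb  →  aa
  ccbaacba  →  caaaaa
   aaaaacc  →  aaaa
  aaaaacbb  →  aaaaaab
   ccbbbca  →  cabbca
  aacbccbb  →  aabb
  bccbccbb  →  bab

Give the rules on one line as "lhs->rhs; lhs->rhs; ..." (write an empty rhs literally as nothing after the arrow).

acc->; cb->a

  | acb => aa
  | ccbaacba => caaacba => caaaaa
  | aaaaacc => aaaa
  | aaaaacbb => aaaaaab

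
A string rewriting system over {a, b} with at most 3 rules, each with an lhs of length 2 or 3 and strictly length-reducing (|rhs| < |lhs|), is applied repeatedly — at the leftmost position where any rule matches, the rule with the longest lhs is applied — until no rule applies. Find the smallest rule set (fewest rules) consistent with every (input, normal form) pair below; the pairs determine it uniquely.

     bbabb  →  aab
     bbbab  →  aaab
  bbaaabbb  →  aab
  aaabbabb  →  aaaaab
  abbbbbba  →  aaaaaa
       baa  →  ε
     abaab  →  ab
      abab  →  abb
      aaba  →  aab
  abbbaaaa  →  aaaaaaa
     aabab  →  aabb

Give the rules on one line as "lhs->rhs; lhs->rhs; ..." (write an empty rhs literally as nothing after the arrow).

  | bbabb => bbbb => aab
  | bbbab => aaab
  | bbaaabbb => babbb => bbbb => aab
  | aaabbabb => aaabbbb => aaaaab

ba->b; baa->; bbb->aa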